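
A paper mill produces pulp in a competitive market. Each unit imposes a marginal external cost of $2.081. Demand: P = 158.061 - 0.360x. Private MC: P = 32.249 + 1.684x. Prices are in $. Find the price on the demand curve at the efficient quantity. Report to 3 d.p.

P = $136.269

Social marginal cost = private MC + MEC = 34.330 + 1.684x.
Set SMC = demand: 34.330 + 1.684x = 158.061 - 0.360x → x* = 60.5338.
Consumer price on the demand curve at x*: 158.061 − 0.360×60.5338 = 136.2688.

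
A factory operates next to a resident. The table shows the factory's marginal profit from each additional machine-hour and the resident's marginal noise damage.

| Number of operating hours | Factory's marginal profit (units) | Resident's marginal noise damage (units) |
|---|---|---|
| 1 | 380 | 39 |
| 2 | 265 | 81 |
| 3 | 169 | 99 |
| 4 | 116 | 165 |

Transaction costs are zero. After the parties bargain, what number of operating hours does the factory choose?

3

Bargaining reaches the level where marginal profit last exceeds marginal noise damage.
That holds through level 3 (169 ≥ 99) but not at 4 (116 < 165).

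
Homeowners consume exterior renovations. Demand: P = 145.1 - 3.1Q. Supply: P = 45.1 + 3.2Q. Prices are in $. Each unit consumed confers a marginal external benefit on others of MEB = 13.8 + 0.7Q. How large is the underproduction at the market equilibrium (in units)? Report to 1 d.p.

4.4 units

Market equilibrium (private): 45.1 + 3.2Q = 145.1 - 3.1Q → Q_m = 15.8730.
Social marginal benefit = demand + MEB = 158.9 - 2.4Q.
Set SMB = MC: 158.9 - 2.4Q = 45.1 + 3.2Q → Q* = 20.3214.
Gap = |15.8730 − 20.3214| = 4.4484.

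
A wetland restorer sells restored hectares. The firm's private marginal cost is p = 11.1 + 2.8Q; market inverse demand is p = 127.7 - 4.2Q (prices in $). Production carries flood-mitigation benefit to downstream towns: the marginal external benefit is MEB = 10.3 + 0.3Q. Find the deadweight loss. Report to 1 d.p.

Market equilibrium (private): 11.1 + 2.8Q = 127.7 - 4.2Q → Q_m = 16.6571.
Social marginal cost = private MC − MEB = 0.8 + 2.5Q.
Set SMC = demand: 0.8 + 2.5Q = 127.7 - 4.2Q → Q* = 18.9403.
The welfare-loss triangle has base |Q_m − Q*| and height MEB(Q_m) (the vertical gap between SMC and demand is zero at Q* and MEB at Q_m).
DWL = ½ × 2.2832 × 15.2971 = 17.4632.

DWL = $17.5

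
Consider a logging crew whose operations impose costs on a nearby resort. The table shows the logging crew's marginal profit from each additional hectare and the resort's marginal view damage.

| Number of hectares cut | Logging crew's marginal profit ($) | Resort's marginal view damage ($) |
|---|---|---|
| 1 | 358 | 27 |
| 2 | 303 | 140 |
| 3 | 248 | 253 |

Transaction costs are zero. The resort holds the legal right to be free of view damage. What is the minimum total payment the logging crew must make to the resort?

$167

Efficient level: marginal profit ≥ marginal view damage through level 2, so k* = 2.
With the resort holding the right, the logging crew must at least compensate total damage at k*: 27 + 140 = 167.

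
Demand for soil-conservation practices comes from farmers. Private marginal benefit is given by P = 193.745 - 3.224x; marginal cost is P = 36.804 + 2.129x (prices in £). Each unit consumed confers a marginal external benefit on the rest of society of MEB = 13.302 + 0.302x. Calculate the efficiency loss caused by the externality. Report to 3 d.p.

Market equilibrium (private): 36.804 + 2.129x = 193.745 - 3.224x → x_m = 29.3183.
Social marginal benefit = demand + MEB = 207.047 - 2.922x.
Set SMB = MC: 207.047 - 2.922x = 36.804 + 2.129x → x* = 33.7048.
Between x* and x_m the wedge SMB − MC runs linearly from 0 to MEB(x_m), so the loss is a triangle.
DWL = ½ × 4.3865 × 22.1561 = 48.5939.

DWL = £48.594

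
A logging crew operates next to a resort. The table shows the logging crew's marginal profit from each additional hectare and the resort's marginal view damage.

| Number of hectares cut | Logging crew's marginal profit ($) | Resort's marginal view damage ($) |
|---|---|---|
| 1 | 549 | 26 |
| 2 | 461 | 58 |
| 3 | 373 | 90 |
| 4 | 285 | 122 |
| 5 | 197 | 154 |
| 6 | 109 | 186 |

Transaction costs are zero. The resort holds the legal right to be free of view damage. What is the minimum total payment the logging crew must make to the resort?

Efficient level: marginal profit ≥ marginal view damage through level 5, so k* = 5.
With the resort holding the right, the logging crew must at least compensate total damage at k*: 26 + 58 + 90 + 122 + 154 = 450.

$450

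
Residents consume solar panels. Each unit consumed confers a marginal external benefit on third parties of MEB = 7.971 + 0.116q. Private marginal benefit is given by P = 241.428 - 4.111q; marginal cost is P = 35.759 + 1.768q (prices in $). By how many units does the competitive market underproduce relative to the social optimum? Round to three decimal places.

2.087 units

Market equilibrium (private): 35.759 + 1.768q = 241.428 - 4.111q → q_m = 34.9837.
Social marginal benefit = demand + MEB = 249.399 - 3.995q.
Set SMB = MC: 249.399 - 3.995q = 35.759 + 1.768q → q* = 37.0710.
Gap = |34.9837 − 37.0710| = 2.0873.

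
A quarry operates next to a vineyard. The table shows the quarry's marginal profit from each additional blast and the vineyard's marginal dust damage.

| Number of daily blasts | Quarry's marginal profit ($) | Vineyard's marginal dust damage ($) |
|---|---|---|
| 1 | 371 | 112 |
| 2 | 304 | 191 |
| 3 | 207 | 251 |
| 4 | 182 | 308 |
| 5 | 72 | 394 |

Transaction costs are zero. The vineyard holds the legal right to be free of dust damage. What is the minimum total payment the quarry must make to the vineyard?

$303

Efficient level: marginal profit ≥ marginal dust damage through level 2, so k* = 2.
With the vineyard holding the right, the quarry must at least compensate total damage at k*: 112 + 191 = 303.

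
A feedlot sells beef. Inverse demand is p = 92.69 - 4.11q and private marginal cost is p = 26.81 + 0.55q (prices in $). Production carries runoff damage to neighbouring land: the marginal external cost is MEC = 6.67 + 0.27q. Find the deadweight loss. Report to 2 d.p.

Market equilibrium (private): 26.81 + 0.55q = 92.69 - 4.11q → q_m = 14.1373.
Social marginal cost = private MC + MEC = 33.48 + 0.82q.
Set SMC = demand: 33.48 + 0.82q = 92.69 - 4.11q → q* = 12.0101.
The loss is the area between SMC and demand from q* to q_m; with linear curves that's a triangle of height MEC(q_m).
DWL = ½ × 2.1272 × 10.4871 = 11.1541.

DWL = $11.15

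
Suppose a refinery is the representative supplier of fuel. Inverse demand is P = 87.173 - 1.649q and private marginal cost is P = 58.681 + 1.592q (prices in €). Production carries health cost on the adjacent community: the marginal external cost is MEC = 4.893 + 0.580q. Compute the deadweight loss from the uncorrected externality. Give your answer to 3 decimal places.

Market equilibrium (private): 58.681 + 1.592q = 87.173 - 1.649q → q_m = 8.7911.
Social marginal cost = private MC + MEC = 63.574 + 2.172q.
Set SMC = demand: 63.574 + 2.172q = 87.173 - 1.649q → q* = 6.1761.
The loss is the area between SMC and demand from q* to q_m; with linear curves that's a triangle of height MEC(q_m).
DWL = ½ × 2.6150 × 9.9918 = 13.0643.

DWL = €13.064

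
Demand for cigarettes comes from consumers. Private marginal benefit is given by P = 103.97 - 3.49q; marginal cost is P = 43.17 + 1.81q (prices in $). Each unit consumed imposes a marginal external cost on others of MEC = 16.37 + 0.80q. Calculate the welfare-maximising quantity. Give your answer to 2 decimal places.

Social marginal benefit = demand − MEC = 87.60 - 4.29q.
Set SMB = MC: 87.60 - 4.29q = 43.17 + 1.81q → q* = 7.2836.

q* = 7.28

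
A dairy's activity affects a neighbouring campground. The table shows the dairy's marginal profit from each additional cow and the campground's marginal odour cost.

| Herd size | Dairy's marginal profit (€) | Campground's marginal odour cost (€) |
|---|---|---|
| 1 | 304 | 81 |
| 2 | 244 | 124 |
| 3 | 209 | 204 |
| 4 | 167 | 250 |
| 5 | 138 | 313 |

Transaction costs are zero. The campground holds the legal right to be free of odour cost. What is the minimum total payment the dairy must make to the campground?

Efficient level: marginal profit ≥ marginal odour cost through level 3, so k* = 3.
With the campground holding the right, the dairy must at least compensate total damage at k*: 81 + 124 + 204 = 409.

€409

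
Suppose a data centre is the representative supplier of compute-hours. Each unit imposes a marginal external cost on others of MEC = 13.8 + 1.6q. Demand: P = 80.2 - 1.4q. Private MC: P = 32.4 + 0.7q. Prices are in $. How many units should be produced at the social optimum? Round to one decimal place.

q* = 9.2

Social marginal cost = private MC + MEC = 46.2 + 2.3q.
Set SMC = demand: 46.2 + 2.3q = 80.2 - 1.4q → q* = 9.1892.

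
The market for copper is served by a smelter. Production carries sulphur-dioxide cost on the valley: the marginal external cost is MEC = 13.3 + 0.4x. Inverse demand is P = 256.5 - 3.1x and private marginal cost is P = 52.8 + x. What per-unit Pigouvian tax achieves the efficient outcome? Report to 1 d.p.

tax = 30.2 per unit

Social marginal cost = private MC + MEC = 66.1 + 1.4x.
Set SMC = demand: 66.1 + 1.4x = 256.5 - 3.1x → x* = 42.3111.
The Pigouvian tax equals MEC at x*: 13.3 + 0.4×42.3111 = 30.2244.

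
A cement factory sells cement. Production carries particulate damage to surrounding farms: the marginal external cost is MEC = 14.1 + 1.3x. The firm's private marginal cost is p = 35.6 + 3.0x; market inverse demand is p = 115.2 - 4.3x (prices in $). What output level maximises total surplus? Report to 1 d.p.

x* = 7.6

Social marginal cost = private MC + MEC = 49.7 + 4.3x.
Set SMC = demand: 49.7 + 4.3x = 115.2 - 4.3x → x* = 7.6163.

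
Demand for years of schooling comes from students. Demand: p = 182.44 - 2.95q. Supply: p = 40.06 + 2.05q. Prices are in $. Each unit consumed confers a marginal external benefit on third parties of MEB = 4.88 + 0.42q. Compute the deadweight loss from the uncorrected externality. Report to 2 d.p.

DWL = $30.96

Market equilibrium (private): 40.06 + 2.05q = 182.44 - 2.95q → q_m = 28.4760.
Social marginal benefit = demand + MEB = 187.32 - 2.53q.
Set SMB = MC: 187.32 - 2.53q = 40.06 + 2.05q → q* = 32.1528.
The loss is the area between SMB and MC from q* to q_m; with linear curves that's a triangle of height MEB(q_m).
DWL = ½ × 3.6768 × 16.8399 = 30.9585.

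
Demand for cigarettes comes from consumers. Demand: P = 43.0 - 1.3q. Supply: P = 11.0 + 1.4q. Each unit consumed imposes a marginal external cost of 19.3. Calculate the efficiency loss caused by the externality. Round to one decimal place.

DWL = 69.0

Market equilibrium (private): 11.0 + 1.4q = 43.0 - 1.3q → q_m = 11.8519.
Social marginal benefit = demand − MEC = 23.7 - 1.3q.
Set SMB = MC: 23.7 - 1.3q = 11.0 + 1.4q → q* = 4.7037.
Height of the DWL triangle at q_m is MC(q_m) − SMB(q_m) = MEC(q_m) = 19.3000.
DWL = ½ × 7.1482 × 19.3000 = 68.9801.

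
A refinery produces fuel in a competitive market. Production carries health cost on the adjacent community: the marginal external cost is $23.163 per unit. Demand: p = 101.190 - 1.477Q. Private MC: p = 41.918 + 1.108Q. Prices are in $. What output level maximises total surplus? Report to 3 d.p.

Q* = 13.969

Social marginal cost = private MC + MEC = 65.081 + 1.108Q.
Set SMC = demand: 65.081 + 1.108Q = 101.190 - 1.477Q → Q* = 13.9687.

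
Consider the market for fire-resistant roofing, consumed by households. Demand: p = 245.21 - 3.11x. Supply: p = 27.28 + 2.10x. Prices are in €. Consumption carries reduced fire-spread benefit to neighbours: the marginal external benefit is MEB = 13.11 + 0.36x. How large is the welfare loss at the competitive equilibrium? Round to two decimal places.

Market equilibrium (private): 27.28 + 2.10x = 245.21 - 3.11x → x_m = 41.8292.
Social marginal benefit = demand + MEB = 258.32 - 2.75x.
Set SMB = MC: 258.32 - 2.75x = 27.28 + 2.10x → x* = 47.6371.
Between x* and x_m the wedge SMB − MC runs linearly from 0 to MEB(x_m), so the loss is a triangle.
DWL = ½ × 5.8079 × 28.1685 = 81.7999.

DWL = €81.80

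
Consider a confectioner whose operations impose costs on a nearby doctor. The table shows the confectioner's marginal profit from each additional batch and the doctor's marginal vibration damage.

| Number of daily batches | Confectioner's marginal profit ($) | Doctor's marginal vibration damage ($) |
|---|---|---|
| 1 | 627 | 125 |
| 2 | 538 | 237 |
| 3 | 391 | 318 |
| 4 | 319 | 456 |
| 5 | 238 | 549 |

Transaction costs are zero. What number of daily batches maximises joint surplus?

3

Bargaining reaches the level where marginal profit last exceeds marginal vibration damage.
That holds through level 3 (391 ≥ 318) but not at 4 (319 < 456).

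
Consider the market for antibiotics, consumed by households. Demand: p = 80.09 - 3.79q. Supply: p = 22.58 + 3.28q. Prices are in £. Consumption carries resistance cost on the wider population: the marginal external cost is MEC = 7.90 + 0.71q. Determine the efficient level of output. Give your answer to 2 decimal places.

q* = 6.38

Social marginal benefit = demand − MEC = 72.19 - 4.50q.
Set SMB = MC: 72.19 - 4.50q = 22.58 + 3.28q → q* = 6.3766.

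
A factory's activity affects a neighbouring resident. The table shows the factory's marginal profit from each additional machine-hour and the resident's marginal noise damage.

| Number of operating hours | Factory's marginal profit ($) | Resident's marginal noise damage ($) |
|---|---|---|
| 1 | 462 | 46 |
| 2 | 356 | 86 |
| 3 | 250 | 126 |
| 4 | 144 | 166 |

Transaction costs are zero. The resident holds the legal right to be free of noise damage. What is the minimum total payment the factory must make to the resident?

$258

Efficient level: marginal profit ≥ marginal noise damage through level 3, so k* = 3.
With the resident holding the right, the factory must at least compensate total damage at k*: 46 + 86 + 126 = 258.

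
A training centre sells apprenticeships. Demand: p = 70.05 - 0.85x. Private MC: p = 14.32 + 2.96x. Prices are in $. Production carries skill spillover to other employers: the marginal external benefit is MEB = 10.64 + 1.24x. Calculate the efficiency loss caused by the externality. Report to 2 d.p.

Market equilibrium (private): 14.32 + 2.96x = 70.05 - 0.85x → x_m = 14.6273.
Social marginal cost = private MC − MEB = 3.68 + 1.72x.
Set SMC = demand: 3.68 + 1.72x = 70.05 - 0.85x → x* = 25.8249.
The welfare-loss triangle has base |x_m − x*| and height MEB(x_m) (the vertical gap between SMC and demand is zero at x* and MEB at x_m).
DWL = ½ × 11.1976 × 28.7778 = 161.1211.

DWL = $161.12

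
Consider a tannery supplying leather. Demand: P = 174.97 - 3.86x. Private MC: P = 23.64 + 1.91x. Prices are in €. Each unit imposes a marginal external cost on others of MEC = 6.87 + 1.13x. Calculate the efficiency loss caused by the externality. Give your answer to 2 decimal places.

Market equilibrium (private): 23.64 + 1.91x = 174.97 - 3.86x → x_m = 26.2270.
Social marginal cost = private MC + MEC = 30.51 + 3.04x.
Set SMC = demand: 30.51 + 3.04x = 174.97 - 3.86x → x* = 20.9362.
Between x* and x_m the wedge SMC − demand runs linearly from 0 to MEC(x_m), so the loss is a triangle.
DWL = ½ × 5.2908 × 36.5066 = 96.5746.

DWL = €96.57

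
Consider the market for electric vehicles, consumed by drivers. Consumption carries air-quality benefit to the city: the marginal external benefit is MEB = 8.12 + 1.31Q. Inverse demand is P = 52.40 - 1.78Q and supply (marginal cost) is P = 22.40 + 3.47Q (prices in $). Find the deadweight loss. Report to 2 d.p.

DWL = $30.91

Market equilibrium (private): 22.40 + 3.47Q = 52.40 - 1.78Q → Q_m = 5.7143.
Social marginal benefit = demand + MEB = 60.52 - 0.47Q.
Set SMB = MC: 60.52 - 0.47Q = 22.40 + 3.47Q → Q* = 9.6751.
Between Q* and Q_m the wedge SMB − MC runs linearly from 0 to MEB(Q_m), so the loss is a triangle.
DWL = ½ × 3.9608 × 15.6057 = 30.9055.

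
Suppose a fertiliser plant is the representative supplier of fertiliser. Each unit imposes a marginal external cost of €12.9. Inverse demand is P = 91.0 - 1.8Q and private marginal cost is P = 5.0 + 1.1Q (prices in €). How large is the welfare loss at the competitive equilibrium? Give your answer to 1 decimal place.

DWL = €28.7

Market equilibrium (private): 5.0 + 1.1Q = 91.0 - 1.8Q → Q_m = 29.6552.
Social marginal cost = private MC + MEC = 17.9 + 1.1Q.
Set SMC = demand: 17.9 + 1.1Q = 91.0 - 1.8Q → Q* = 25.2069.
Height of the DWL triangle at Q_m is SMC(Q_m) − demand(Q_m) = MEC(Q_m) = 12.9000.
DWL = ½ × 4.4483 × 12.9000 = 28.6915.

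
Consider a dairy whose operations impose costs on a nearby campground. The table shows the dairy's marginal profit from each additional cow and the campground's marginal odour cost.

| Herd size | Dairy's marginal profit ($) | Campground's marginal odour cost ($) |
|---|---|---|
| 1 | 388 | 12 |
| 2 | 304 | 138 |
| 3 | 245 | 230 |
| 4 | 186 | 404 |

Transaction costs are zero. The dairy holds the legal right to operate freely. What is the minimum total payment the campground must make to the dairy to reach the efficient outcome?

$186

Left alone the dairy would choose level 4 (marginal profit stays positive).
Efficient level: k* = 3 (marginal profit ≥ marginal odour cost through 3).
The campground must at least cover the dairy's forgone profit from cutting 4→3: 186 = 186.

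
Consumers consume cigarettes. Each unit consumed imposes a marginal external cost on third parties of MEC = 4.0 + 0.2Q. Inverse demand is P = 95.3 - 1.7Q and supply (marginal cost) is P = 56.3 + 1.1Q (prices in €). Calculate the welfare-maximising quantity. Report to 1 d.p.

Q* = 11.7

Social marginal benefit = demand − MEC = 91.3 - 1.9Q.
Set SMB = MC: 91.3 - 1.9Q = 56.3 + 1.1Q → Q* = 11.6667.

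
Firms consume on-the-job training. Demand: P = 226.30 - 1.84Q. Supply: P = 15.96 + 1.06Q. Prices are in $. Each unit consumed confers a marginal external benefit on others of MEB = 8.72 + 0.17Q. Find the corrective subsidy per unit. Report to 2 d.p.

subsidy = $22.36 per unit

Social marginal benefit = demand + MEB = 235.02 - 1.67Q.
Set SMB = MC: 235.02 - 1.67Q = 15.96 + 1.06Q → Q* = 80.2418.
The Pigouvian subsidy equals MEB at Q*: 8.72 + 0.17×80.2418 = 22.3611.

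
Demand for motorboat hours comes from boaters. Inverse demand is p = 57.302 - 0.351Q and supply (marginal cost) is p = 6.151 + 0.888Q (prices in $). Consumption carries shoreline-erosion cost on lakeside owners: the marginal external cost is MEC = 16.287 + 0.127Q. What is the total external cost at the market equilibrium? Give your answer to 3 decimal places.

Market equilibrium (private): 6.151 + 0.888Q = 57.302 - 0.351Q → Q_m = 41.2841.
Total external cost = ∫₀^{Q_m} (16.287 + 0.127Q) dQ = 16.287×41.2841 + ½×0.127×41.2841² = 780.6221.

$780.622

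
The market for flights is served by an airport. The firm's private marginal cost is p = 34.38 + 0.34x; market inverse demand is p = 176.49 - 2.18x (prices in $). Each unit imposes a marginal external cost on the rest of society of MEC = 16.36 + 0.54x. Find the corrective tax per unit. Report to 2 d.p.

Social marginal cost = private MC + MEC = 50.74 + 0.88x.
Set SMC = demand: 50.74 + 0.88x = 176.49 - 2.18x → x* = 41.0948.
The Pigouvian tax equals MEC at x*: 16.36 + 0.54×41.0948 = 38.5512.

tax = $38.55 per unit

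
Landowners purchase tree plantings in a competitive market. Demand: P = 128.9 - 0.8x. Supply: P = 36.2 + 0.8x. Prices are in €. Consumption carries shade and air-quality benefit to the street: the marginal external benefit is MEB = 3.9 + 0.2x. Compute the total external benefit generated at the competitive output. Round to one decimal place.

Market equilibrium (private): 36.2 + 0.8x = 128.9 - 0.8x → x_m = 57.9375.
Total external benefit = ∫₀^{x_m} (3.9 + 0.2x) dx = 3.9×57.9375 + ½×0.2×57.9375² = 561.6316.

€561.6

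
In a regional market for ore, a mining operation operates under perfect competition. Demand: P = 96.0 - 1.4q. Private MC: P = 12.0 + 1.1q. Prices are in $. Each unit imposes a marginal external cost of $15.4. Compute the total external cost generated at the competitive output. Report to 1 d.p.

Market equilibrium (private): 12.0 + 1.1q = 96.0 - 1.4q → q_m = 33.6000.
Total external cost = MEC × q_m = 15.4 × 33.6000 = 517.4400.

$517.4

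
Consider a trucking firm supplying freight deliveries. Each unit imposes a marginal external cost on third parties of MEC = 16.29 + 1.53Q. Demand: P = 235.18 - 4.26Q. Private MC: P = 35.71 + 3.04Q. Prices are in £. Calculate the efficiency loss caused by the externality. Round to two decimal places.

Market equilibrium (private): 35.71 + 3.04Q = 235.18 - 4.26Q → Q_m = 27.3247.
Social marginal cost = private MC + MEC = 52.00 + 4.57Q.
Set SMC = demand: 52.00 + 4.57Q = 235.18 - 4.26Q → Q* = 20.7452.
The welfare-loss triangle has base |Q_m − Q*| and height MEC(Q_m) (the vertical gap between SMC and demand is zero at Q* and MEC at Q_m).
DWL = ½ × 6.5795 × 58.0967 = 191.1236.

DWL = £191.12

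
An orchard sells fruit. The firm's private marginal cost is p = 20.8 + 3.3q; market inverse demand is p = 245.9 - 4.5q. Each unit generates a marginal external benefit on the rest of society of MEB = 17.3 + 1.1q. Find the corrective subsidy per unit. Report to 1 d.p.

Social marginal cost = private MC − MEB = 3.5 + 2.2q.
Set SMC = demand: 3.5 + 2.2q = 245.9 - 4.5q → q* = 36.1791.
The Pigouvian subsidy equals MEB at q*: 17.3 + 1.1×36.1791 = 57.0970.

subsidy = 57.1 per unit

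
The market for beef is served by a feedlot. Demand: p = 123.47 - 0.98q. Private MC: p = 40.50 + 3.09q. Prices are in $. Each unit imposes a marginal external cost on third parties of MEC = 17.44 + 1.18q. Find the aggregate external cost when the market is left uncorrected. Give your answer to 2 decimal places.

Market equilibrium (private): 40.50 + 3.09q = 123.47 - 0.98q → q_m = 20.3857.
Total external cost = ∫₀^{q_m} (17.44 + 1.18q) dq = 17.44×20.3857 + ½×1.18×20.3857² = 600.7169.

$600.72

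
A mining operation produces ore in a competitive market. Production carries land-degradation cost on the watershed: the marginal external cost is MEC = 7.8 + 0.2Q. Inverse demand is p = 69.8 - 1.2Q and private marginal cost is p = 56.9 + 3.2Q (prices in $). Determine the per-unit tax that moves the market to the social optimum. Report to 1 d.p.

tax = $8.0 per unit

Social marginal cost = private MC + MEC = 64.7 + 3.4Q.
Set SMC = demand: 64.7 + 3.4Q = 69.8 - 1.2Q → Q* = 1.1087.
The Pigouvian tax equals MEC at Q*: 7.8 + 0.2×1.1087 = 8.0217.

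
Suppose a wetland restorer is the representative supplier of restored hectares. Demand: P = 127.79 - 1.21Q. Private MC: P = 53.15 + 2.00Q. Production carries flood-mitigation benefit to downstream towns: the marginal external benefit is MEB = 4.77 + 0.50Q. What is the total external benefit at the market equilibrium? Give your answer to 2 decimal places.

246.08

Market equilibrium (private): 53.15 + 2.00Q = 127.79 - 1.21Q → Q_m = 23.2523.
Total external benefit = ∫₀^{Q_m} (4.77 + 0.50Q) dQ = 4.77×23.2523 + ½×0.50×23.2523² = 246.0808.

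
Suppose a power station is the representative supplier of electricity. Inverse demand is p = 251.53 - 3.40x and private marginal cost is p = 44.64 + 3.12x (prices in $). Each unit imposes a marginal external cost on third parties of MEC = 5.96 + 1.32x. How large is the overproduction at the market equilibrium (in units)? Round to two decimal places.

Market equilibrium (private): 44.64 + 3.12x = 251.53 - 3.40x → x_m = 31.7316.
Social marginal cost = private MC + MEC = 50.60 + 4.44x.
Set SMC = demand: 50.60 + 4.44x = 251.53 - 3.40x → x* = 25.6288.
Gap = |31.7316 − 25.6288| = 6.1028.

6.10 units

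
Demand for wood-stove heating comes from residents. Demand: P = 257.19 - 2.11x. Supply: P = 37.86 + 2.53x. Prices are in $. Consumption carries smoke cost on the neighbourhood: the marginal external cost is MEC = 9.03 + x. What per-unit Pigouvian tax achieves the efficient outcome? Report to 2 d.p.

tax = $46.32 per unit

Social marginal benefit = demand − MEC = 248.16 - 3.11x.
Set SMB = MC: 248.16 - 3.11x = 37.86 + 2.53x → x* = 37.2872.
The Pigouvian tax equals MEC at x*: 9.03 + 1.00×37.2872 = 46.3172.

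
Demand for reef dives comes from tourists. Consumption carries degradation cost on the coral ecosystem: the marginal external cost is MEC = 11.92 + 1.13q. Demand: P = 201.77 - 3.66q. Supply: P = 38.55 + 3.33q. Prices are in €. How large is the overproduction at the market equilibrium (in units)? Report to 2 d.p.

4.72 units

Market equilibrium (private): 38.55 + 3.33q = 201.77 - 3.66q → q_m = 23.3505.
Social marginal benefit = demand − MEC = 189.85 - 4.79q.
Set SMB = MC: 189.85 - 4.79q = 38.55 + 3.33q → q* = 18.6330.
Gap = |23.3505 − 18.6330| = 4.7175.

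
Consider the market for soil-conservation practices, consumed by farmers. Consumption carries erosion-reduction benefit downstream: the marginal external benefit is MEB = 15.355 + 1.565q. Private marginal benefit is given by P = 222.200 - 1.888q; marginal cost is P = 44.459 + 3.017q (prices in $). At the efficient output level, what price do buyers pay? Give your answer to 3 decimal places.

Social marginal benefit = demand + MEB = 237.555 - 0.323q.
Set SMB = MC: 237.555 - 0.323q = 44.459 + 3.017q → q* = 57.8132.
Consumer price on the demand curve at q*: 222.200 − 1.888×57.8132 = 113.0487.

P = $113.049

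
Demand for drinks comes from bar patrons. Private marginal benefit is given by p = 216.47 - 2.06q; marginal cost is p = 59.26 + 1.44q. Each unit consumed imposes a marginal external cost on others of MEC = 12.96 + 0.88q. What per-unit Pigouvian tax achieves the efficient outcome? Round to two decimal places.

tax = 41.94 per unit

Social marginal benefit = demand − MEC = 203.51 - 2.94q.
Set SMB = MC: 203.51 - 2.94q = 59.26 + 1.44q → q* = 32.9338.
The Pigouvian tax equals MEC at q*: 12.96 + 0.88×32.9338 = 41.9417.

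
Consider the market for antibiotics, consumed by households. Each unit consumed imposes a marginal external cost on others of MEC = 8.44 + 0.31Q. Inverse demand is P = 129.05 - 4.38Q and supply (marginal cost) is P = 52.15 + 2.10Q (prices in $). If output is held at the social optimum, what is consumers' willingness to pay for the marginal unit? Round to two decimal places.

Social marginal benefit = demand − MEC = 120.61 - 4.69Q.
Set SMB = MC: 120.61 - 4.69Q = 52.15 + 2.10Q → Q* = 10.0825.
Consumer price on the demand curve at Q*: 129.05 − 4.38×10.0825 = 84.8887.

P = $84.89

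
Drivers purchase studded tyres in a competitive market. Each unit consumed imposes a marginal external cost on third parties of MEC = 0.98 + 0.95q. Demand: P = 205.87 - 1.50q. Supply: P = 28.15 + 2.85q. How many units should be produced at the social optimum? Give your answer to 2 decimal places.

q* = 33.35

Social marginal benefit = demand − MEC = 204.89 - 2.45q.
Set SMB = MC: 204.89 - 2.45q = 28.15 + 2.85q → q* = 33.3472.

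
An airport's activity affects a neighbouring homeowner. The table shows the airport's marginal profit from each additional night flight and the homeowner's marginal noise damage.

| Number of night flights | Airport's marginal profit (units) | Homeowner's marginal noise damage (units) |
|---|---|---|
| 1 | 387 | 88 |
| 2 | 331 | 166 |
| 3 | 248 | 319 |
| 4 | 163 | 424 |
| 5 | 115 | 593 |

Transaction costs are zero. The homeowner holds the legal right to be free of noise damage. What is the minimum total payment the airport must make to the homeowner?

Efficient level: marginal profit ≥ marginal noise damage through level 2, so k* = 2.
With the homeowner holding the right, the airport must at least compensate total damage at k*: 88 + 166 = 254.

254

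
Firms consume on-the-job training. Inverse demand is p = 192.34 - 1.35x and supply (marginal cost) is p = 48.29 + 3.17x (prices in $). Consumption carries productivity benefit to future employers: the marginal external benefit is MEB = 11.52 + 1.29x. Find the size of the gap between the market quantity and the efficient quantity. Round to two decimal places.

Market equilibrium (private): 48.29 + 3.17x = 192.34 - 1.35x → x_m = 31.8695.
Social marginal benefit = demand + MEB = 203.86 - 0.06x.
Set SMB = MC: 203.86 - 0.06x = 48.29 + 3.17x → x* = 48.1641.
Gap = |31.8695 − 48.1641| = 16.2946.

16.29 units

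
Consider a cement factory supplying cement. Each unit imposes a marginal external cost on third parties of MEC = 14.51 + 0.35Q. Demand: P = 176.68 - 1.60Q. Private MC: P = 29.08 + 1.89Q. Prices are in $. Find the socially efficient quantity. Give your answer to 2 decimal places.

Q* = 34.66

Social marginal cost = private MC + MEC = 43.59 + 2.24Q.
Set SMC = demand: 43.59 + 2.24Q = 176.68 - 1.60Q → Q* = 34.6589.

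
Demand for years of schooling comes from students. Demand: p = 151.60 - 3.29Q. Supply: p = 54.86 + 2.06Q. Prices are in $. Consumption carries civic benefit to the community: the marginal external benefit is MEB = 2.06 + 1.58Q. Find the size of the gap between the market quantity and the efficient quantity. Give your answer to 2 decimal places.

8.12 units

Market equilibrium (private): 54.86 + 2.06Q = 151.60 - 3.29Q → Q_m = 18.0822.
Social marginal benefit = demand + MEB = 153.66 - 1.71Q.
Set SMB = MC: 153.66 - 1.71Q = 54.86 + 2.06Q → Q* = 26.2069.
Gap = |18.0822 − 26.2069| = 8.1247.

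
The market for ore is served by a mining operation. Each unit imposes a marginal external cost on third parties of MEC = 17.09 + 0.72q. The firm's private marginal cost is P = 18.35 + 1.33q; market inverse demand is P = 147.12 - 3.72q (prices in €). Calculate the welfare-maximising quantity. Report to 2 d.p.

Social marginal cost = private MC + MEC = 35.44 + 2.05q.
Set SMC = demand: 35.44 + 2.05q = 147.12 - 3.72q → q* = 19.3553.

q* = 19.36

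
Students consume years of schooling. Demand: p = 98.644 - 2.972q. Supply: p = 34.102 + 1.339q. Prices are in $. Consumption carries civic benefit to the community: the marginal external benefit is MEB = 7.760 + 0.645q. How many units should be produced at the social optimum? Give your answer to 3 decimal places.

Social marginal benefit = demand + MEB = 106.404 - 2.327q.
Set SMB = MC: 106.404 - 2.327q = 34.102 + 1.339q → q* = 19.7223.

q* = 19.722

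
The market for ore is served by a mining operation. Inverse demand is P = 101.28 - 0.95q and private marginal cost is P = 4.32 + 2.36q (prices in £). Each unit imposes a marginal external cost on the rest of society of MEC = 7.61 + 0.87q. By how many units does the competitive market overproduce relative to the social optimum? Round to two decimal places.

Market equilibrium (private): 4.32 + 2.36q = 101.28 - 0.95q → q_m = 29.2931.
Social marginal cost = private MC + MEC = 11.93 + 3.23q.
Set SMC = demand: 11.93 + 3.23q = 101.28 - 0.95q → q* = 21.3756.
Gap = |29.2931 − 21.3756| = 7.9175.

7.92 units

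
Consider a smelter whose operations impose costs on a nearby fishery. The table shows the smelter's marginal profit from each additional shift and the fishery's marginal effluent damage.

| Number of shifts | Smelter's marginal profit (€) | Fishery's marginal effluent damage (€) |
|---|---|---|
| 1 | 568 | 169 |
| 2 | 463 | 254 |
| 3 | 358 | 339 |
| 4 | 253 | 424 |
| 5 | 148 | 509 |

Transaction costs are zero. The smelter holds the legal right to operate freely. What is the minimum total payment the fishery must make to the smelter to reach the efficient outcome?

€401

Left alone the smelter would choose level 5 (marginal profit stays positive).
Efficient level: k* = 3 (marginal profit ≥ marginal effluent damage through 3).
The fishery must at least cover the smelter's forgone profit from cutting 5→3: 253 + 148 = 401.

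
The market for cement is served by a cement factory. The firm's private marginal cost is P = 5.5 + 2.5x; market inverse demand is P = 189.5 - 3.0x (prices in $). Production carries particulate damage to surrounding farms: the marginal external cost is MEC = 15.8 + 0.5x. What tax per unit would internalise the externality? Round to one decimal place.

tax = $29.8 per unit

Social marginal cost = private MC + MEC = 21.3 + 3.0x.
Set SMC = demand: 21.3 + 3.0x = 189.5 - 3.0x → x* = 28.0333.
The Pigouvian tax equals MEC at x*: 15.8 + 0.5×28.0333 = 29.8167.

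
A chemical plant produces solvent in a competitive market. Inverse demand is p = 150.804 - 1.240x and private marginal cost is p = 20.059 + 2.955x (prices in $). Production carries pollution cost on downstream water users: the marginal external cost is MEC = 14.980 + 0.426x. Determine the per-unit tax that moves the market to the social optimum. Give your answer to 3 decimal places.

tax = $25.652 per unit

Social marginal cost = private MC + MEC = 35.039 + 3.381x.
Set SMC = demand: 35.039 + 3.381x = 150.804 - 1.240x → x* = 25.0519.
The Pigouvian tax equals MEC at x*: 14.980 + 0.426×25.0519 = 25.6521.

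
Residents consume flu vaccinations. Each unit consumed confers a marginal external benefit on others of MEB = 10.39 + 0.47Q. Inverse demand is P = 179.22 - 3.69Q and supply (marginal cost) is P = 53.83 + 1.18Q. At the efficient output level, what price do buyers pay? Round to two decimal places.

P = 65.35

Social marginal benefit = demand + MEB = 189.61 - 3.22Q.
Set SMB = MC: 189.61 - 3.22Q = 53.83 + 1.18Q → Q* = 30.8591.
Consumer price on the demand curve at Q*: 179.22 − 3.69×30.8591 = 65.3499.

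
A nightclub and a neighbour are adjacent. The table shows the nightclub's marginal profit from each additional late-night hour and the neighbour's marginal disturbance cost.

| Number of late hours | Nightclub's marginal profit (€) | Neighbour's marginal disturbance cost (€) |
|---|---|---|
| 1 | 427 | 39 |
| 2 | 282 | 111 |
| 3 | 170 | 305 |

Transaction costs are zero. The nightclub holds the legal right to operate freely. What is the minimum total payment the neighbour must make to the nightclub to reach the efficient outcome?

€170

Left alone the nightclub would choose level 3 (marginal profit stays positive).
Efficient level: k* = 2 (marginal profit ≥ marginal disturbance cost through 2).
The neighbour must at least cover the nightclub's forgone profit from cutting 3→2: 170 = 170.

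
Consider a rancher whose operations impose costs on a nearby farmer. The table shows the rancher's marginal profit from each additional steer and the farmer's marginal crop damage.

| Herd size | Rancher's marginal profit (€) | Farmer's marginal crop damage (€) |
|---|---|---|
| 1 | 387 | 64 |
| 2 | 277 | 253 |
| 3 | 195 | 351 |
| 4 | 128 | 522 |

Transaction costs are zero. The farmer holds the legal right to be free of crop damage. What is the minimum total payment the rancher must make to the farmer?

€317

Efficient level: marginal profit ≥ marginal crop damage through level 2, so k* = 2.
With the farmer holding the right, the rancher must at least compensate total damage at k*: 64 + 253 = 317.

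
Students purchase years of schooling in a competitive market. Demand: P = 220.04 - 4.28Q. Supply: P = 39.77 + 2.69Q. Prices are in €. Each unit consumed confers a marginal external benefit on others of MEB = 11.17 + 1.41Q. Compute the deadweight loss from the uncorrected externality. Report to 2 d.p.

Market equilibrium (private): 39.77 + 2.69Q = 220.04 - 4.28Q → Q_m = 25.8637.
Social marginal benefit = demand + MEB = 231.21 - 2.87Q.
Set SMB = MC: 231.21 - 2.87Q = 39.77 + 2.69Q → Q* = 34.4317.
Height of the DWL triangle at Q_m is SMB(Q_m) − MC(Q_m) = MEB(Q_m) = 47.6378.
DWL = ½ × 8.5680 × 47.6378 = 204.0803.

DWL = €204.08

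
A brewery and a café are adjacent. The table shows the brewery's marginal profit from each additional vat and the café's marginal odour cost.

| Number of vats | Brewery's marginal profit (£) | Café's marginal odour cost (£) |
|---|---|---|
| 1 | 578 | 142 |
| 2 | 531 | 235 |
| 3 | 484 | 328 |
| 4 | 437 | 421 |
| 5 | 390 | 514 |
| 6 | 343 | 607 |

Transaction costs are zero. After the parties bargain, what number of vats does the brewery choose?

Bargaining reaches the level where marginal profit last exceeds marginal odour cost.
That holds through level 4 (437 ≥ 421) but not at 5 (390 < 514).

4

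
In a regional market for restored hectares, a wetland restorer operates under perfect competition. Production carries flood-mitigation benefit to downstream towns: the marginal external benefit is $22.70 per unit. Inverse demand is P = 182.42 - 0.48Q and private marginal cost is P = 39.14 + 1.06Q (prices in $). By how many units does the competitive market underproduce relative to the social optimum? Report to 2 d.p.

Market equilibrium (private): 39.14 + 1.06Q = 182.42 - 0.48Q → Q_m = 93.0390.
Social marginal cost = private MC − MEB = 16.44 + 1.06Q.
Set SMC = demand: 16.44 + 1.06Q = 182.42 - 0.48Q → Q* = 107.7792.
Gap = |93.0390 − 107.7792| = 14.7402.

14.74 units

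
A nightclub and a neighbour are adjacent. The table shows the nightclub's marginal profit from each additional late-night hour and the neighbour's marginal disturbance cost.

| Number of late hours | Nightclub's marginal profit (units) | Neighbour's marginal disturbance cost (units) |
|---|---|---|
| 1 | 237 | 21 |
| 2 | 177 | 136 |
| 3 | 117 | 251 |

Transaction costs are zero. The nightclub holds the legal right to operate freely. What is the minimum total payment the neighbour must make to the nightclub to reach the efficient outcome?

Left alone the nightclub would choose level 3 (marginal profit stays positive).
Efficient level: k* = 2 (marginal profit ≥ marginal disturbance cost through 2).
The neighbour must at least cover the nightclub's forgone profit from cutting 3→2: 117 = 117.

117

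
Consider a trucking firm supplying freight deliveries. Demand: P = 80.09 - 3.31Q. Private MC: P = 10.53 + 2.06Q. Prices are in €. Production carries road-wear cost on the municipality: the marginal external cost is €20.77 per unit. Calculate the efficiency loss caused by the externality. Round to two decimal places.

Market equilibrium (private): 10.53 + 2.06Q = 80.09 - 3.31Q → Q_m = 12.9534.
Social marginal cost = private MC + MEC = 31.30 + 2.06Q.
Set SMC = demand: 31.30 + 2.06Q = 80.09 - 3.31Q → Q* = 9.0857.
The loss is the area between SMC and demand from Q* to Q_m; with linear curves that's a triangle of height MEC(Q_m).
DWL = ½ × 3.8677 × 20.7700 = 40.1661.

DWL = €40.17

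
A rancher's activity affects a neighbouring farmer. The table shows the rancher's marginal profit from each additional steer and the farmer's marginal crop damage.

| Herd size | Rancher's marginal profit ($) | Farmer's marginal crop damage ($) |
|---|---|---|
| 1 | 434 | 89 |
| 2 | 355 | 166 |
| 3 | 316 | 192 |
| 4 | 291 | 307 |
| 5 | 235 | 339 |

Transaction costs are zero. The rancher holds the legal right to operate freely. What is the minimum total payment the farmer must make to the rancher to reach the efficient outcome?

Left alone the rancher would choose level 5 (marginal profit stays positive).
Efficient level: k* = 3 (marginal profit ≥ marginal crop damage through 3).
The farmer must at least cover the rancher's forgone profit from cutting 5→3: 291 + 235 = 526.

$526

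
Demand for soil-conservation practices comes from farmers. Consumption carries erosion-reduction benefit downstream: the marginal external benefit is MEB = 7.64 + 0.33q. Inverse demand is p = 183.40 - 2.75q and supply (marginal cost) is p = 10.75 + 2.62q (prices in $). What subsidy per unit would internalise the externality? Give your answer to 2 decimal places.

Social marginal benefit = demand + MEB = 191.04 - 2.42q.
Set SMB = MC: 191.04 - 2.42q = 10.75 + 2.62q → q* = 35.7718.
The Pigouvian subsidy equals MEB at q*: 7.64 + 0.33×35.7718 = 19.4447.

subsidy = $19.44 per unit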